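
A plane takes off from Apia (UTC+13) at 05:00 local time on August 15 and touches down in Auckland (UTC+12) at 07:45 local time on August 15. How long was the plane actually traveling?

Departure in UTC: 05:00 − 13:00 = 16:00 on Aug 14.
Arrival in UTC: 07:45 − 12:00 = 19:45 on Aug 14.
Elapsed = 19:45 − 16:00 = 3 hours 45 minutes.

3 hours 45 minutes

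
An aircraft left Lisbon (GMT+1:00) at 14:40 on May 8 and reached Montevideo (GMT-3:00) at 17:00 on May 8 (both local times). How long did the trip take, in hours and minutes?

6 hours 20 minutes

Departure in UTC: 14:40 − 1:00 = 13:40 on May 8.
Arrival in UTC: 17:00 + 3:00 = 20:00 on May 8.
Elapsed = 20:00 − 13:40 = 6 hours 20 minutes.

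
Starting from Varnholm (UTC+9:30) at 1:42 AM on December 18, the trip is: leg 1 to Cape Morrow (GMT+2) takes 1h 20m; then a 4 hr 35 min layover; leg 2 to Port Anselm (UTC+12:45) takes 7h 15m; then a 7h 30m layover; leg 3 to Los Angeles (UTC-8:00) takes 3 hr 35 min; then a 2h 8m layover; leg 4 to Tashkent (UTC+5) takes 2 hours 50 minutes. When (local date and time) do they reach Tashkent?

Convert departure to UTC: 1:42 AM − 9:30 = 4:12 PM UTC on Dec 17.
Add 1 hour 20 minutes leg 1 → 5:32 PM UTC.
Add 4 hours 35 minutes layover in Cape Morrow → 10:07 PM UTC.
Add 7 hours 15 minutes leg 2 → 5:22 AM UTC (Dec 18).
Add 7 hours and 30 minutes layover in Port Anselm → 12:52 PM UTC.
Add 3 hours 35 minutes leg 3 → 4:27 PM UTC.
Add 2 hours 8 minutes layover in Los Angeles → 6:35 PM UTC.
Add 2 hours and 50 minutes leg 4 → 9:25 PM UTC.
Tashkent is UTC+5:00, so local arrival = 9:25 PM + 5:00 = 2:25 AM on Dec 19.

2:25 AM on December 19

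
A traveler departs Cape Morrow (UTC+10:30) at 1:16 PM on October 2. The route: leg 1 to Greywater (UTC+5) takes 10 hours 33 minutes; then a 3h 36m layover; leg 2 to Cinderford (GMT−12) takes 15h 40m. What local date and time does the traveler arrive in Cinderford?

8:35 PM on Oct 2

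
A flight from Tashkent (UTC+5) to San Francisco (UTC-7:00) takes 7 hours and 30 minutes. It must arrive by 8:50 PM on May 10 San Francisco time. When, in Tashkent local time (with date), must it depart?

Target arrival in UTC: 8:50 PM + 7:00 = 3:50 AM on May 11.
Subtract 7 hours 30 minutes → departure 8:20 PM UTC on May 10.
Tashkent is UTC+5:00: 8:20 PM + 5:00 = 1:20 AM on May 11.

1:20 AM on May 11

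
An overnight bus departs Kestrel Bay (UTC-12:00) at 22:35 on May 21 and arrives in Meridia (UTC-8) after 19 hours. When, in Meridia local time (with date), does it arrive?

21:35 on May 22

Convert departure to UTC: 22:35 + 12:00 = 10:35 UTC on May 22.
Add 19 hours travel time → 05:35 UTC (May 23).
Meridia is UTC−8:00, so local arrival = 05:35 − 8:00 = 21:35 on May 22.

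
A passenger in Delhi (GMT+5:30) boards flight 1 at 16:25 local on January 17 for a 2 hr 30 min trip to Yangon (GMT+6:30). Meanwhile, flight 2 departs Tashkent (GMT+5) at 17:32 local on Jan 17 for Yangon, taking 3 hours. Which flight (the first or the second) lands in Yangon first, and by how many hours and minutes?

Flight 1 in UTC: 16:25 − 5:30 = 10:55 on Jan 17.
+2 hours and 30 minutes → arrive 13:25 UTC on Jan 17.
Flight 2 in UTC: 17:32 − 5:00 = 12:32 on Jan 17.
+3 hours → arrive 15:32 UTC on Jan 17.
Flight 1 lands earlier by 2 hours 7 minutes.

the first, by 2 hours 7 minutes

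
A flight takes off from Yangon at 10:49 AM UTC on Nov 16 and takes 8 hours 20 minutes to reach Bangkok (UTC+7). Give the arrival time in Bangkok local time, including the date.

2:09 AM on Nov 17

Departure is given in UTC: 10:49 AM on Nov 16.
Add 8 hours and 20 minutes → 7:09 PM UTC.
Bangkok is UTC+7:00: 7:09 PM + 7:00 = 2:09 AM on Nov 17.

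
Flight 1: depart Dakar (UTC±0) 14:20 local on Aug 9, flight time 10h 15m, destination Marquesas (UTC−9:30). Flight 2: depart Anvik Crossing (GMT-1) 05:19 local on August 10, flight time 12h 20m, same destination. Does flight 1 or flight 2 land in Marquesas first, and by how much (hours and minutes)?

the first, by 18 hours 4 minutes

Flight 1 departs at 14:20 UTC (Aug 9).
+10 hours 15 minutes → arrive 00:35 UTC on Aug 10.
Flight 2 in UTC: 05:19 + 1:00 = 06:19 on Aug 10.
+12 hours 20 minutes → arrive 18:39 UTC on Aug 10.
Flight 1 lands earlier by 18 hours 4 minutes.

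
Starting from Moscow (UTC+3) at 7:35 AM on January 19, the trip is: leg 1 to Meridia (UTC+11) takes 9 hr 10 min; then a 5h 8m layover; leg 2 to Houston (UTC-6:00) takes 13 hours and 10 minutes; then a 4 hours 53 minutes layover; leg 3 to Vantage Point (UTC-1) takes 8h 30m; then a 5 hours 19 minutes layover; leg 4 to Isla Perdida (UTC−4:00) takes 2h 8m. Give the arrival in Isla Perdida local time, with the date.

Convert departure to UTC: 7:35 AM − 3:00 = 4:35 AM UTC on Jan 19.
Add 9 hours 10 minutes leg 1 → 1:45 PM UTC.
Add 5 hours 8 minutes layover in Meridia → 6:53 PM UTC.
Add 13 hours 10 minutes leg 2 → 8:03 AM UTC (Jan 20).
Add 4 hours 53 minutes layover in Houston → 12:56 PM UTC.
Add 8 hours 30 minutes leg 3 → 9:26 PM UTC.
Add 5 hours 19 minutes layover in Vantage Point → 2:45 AM UTC (Jan 21).
Add 2 hours 8 minutes leg 4 → 4:53 AM UTC.
Isla Perdida is UTC−4:00, so local arrival = 4:53 AM − 4:00 = 12:53 AM on Jan 21.

12:53 AM on January 21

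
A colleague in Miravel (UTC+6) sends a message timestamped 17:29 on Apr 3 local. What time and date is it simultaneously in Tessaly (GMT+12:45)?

00:14 on April 4

Tessaly is 6:45 ahead of Miravel.
Shift by the zone difference: 17:29 + 6:45 = 00:14 on Apr 4 in Tessaly.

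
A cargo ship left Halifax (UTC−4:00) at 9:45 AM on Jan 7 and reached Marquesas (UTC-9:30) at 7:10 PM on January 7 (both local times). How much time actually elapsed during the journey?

14 hours 55 minutes

Marquesas is 5:30 behind Halifax.
Clock-face elapsed time (ignoring zones) is 9 hours 25 minutes.
Actual elapsed = 9 hours 25 minutes + 5:30 = 14 hours 55 minutes.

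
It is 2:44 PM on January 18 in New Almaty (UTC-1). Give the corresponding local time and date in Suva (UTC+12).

3:44 AM on January 19

Suva is 13:00 ahead of New Almaty.
Shift by the zone difference: 2:44 PM + 13:00 = 3:44 AM on Jan 19 in Suva.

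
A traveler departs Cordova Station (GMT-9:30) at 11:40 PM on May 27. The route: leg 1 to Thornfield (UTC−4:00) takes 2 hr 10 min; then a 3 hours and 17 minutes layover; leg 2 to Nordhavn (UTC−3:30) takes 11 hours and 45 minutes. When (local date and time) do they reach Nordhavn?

Convert departure to UTC: 11:40 PM + 9:30 = 9:10 AM UTC on May 28.
Add 2 hours and 10 minutes leg 1 → 11:20 AM UTC.
Add 3 hours and 17 minutes layover in Thornfield → 2:37 PM UTC.
Add 11 hours and 45 minutes leg 2 → 2:22 AM UTC (May 29).
Nordhavn is UTC−3:30, so local arrival = 2:22 AM − 3:30 = 10:52 PM on May 28.

10:52 PM on May 28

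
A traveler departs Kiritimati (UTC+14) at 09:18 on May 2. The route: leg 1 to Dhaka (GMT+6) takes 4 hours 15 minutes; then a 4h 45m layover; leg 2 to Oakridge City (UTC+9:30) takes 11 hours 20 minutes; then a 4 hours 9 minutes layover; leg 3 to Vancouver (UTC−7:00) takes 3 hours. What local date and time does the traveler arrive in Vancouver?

15:47 on May 2

Convert departure to UTC: 09:18 − 14:00 = 19:18 UTC on May 1.
Add 4 hours 15 minutes leg 1 → 23:33 UTC.
Add 4 hours 45 minutes layover in Dhaka → 04:18 UTC (May 2).
Add 11 hours 20 minutes leg 2 → 15:38 UTC.
Add 4 hours 9 minutes layover in Oakridge City → 19:47 UTC.
Add 3 hours leg 3 → 22:47 UTC.
Vancouver is UTC−7:00, so local arrival = 22:47 − 7:00 = 15:47 on May 2.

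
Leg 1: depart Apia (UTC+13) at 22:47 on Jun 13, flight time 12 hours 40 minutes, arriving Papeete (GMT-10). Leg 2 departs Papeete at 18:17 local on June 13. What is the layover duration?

Convert departure to UTC: 22:47 − 13:00 = 09:47 UTC on Jun 13.
Add 12 hours and 40 minutes flight time → 22:27 UTC.
Papeete is UTC−10:00, so local arrival = 22:27 − 10:00 = 12:27 on Jun 13.
Layover = 18:17 − 12:27 = 5 hours 50 minutes.

5 hours 50 minutes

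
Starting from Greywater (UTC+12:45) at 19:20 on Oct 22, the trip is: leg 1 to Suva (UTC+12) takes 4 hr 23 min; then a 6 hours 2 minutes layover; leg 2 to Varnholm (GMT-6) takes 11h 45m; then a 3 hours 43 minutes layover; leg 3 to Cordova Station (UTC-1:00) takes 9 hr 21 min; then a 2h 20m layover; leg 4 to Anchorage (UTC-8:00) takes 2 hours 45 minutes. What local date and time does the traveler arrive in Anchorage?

14:54 on October 23

Convert departure to UTC: 19:20 − 12:45 = 06:35 UTC on Oct 22.
Add 4 hours and 23 minutes leg 1 → 10:58 UTC.
Add 6 hours 2 minutes layover in Suva → 17:00 UTC.
Add 11 hours and 45 minutes leg 2 → 04:45 UTC (Oct 23).
Add 3 hours 43 minutes layover in Varnholm → 08:28 UTC.
Add 9 hours and 21 minutes leg 3 → 17:49 UTC.
Add 2 hours 20 minutes layover in Cordova Station → 20:09 UTC.
Add 2 hours and 45 minutes leg 4 → 22:54 UTC.
Anchorage is UTC−8:00, so local arrival = 22:54 − 8:00 = 14:54 on Oct 23.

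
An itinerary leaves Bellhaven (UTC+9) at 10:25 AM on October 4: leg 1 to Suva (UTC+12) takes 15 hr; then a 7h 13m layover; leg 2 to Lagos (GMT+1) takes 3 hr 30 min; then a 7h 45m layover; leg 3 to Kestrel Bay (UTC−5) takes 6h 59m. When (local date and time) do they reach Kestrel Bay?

Convert departure to UTC: 10:25 AM − 9:00 = 1:25 AM UTC on Oct 4.
Add 15 hours leg 1 → 4:25 PM UTC.
Add 7 hours and 13 minutes layover in Suva → 11:38 PM UTC.
Add 3 hours and 30 minutes leg 2 → 3:08 AM UTC (Oct 5).
Add 7 hours and 45 minutes layover in Lagos → 10:53 AM UTC.
Add 6 hours and 59 minutes leg 3 → 5:52 PM UTC.
Kestrel Bay is UTC−5:00, so local arrival = 5:52 PM − 5:00 = 12:52 PM on Oct 5.

12:52 PM on Oct 5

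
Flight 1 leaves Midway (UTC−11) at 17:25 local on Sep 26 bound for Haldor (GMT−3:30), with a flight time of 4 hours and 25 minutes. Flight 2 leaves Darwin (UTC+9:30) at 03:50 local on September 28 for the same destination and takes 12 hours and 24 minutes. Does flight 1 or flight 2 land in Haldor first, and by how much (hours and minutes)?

Flight 1 in UTC: 17:25 + 11:00 = 04:25 on Sep 27.
+4 hours and 25 minutes → arrive 08:50 UTC on Sep 27.
Flight 2 in UTC: 03:50 − 9:30 = 18:20 on Sep 27.
+12 hours 24 minutes → arrive 06:44 UTC on Sep 28.
Flight 1 lands earlier by 21 hours 54 minutes.

the first, by 21 hours 54 minutes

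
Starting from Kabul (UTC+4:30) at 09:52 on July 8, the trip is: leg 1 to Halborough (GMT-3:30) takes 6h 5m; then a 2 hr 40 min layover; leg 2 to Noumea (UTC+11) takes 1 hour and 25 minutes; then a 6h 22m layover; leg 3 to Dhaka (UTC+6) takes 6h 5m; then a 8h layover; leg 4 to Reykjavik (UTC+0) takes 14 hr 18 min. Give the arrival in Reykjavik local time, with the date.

02:17 on July 10

Convert departure to UTC: 09:52 − 4:30 = 05:22 UTC on Jul 8.
Add 6 hours 5 minutes leg 1 → 11:27 UTC.
Add 2 hours 40 minutes layover in Halborough → 14:07 UTC.
Add 1 hour and 25 minutes leg 2 → 15:32 UTC.
Add 6 hours 22 minutes layover in Noumea → 21:54 UTC.
Add 6 hours 5 minutes leg 3 → 03:59 UTC (Jul 9).
Add 8 hours layover in Dhaka → 11:59 UTC.
Add 14 hours and 18 minutes leg 4 → 02:17 UTC (Jul 10).
Reykjavik is UTC+0, so local arrival is the same: 02:17 on Jul 10.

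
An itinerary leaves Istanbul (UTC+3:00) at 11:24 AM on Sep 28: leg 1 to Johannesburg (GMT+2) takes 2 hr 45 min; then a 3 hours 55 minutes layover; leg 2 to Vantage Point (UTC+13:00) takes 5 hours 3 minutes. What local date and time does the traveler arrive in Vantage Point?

9:07 AM on Sep 29

Convert departure to UTC: 11:24 AM − 3:00 = 8:24 AM UTC on Sep 28.
Add 2 hours and 45 minutes leg 1 → 11:09 AM UTC.
Add 3 hours 55 minutes layover in Johannesburg → 3:04 PM UTC.
Add 5 hours 3 minutes leg 2 → 8:07 PM UTC.
Vantage Point is UTC+13:00, so local arrival = 8:07 PM + 13:00 = 9:07 AM on Sep 29.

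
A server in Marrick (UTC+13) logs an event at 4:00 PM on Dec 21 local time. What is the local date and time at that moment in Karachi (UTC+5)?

8:00 AM on Dec 21

In UTC: 4:00 PM − 13:00 = 3:00 AM on Dec 21.
Karachi is UTC+5:00: 3:00 AM + 5:00 = 8:00 AM on Dec 21.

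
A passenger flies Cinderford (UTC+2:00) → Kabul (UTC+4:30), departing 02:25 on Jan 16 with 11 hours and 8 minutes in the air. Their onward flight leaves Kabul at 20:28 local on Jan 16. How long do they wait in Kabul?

4 hours 25 minutes

Convert departure to UTC: 02:25 − 2:00 = 00:25 UTC on Jan 16.
Add 11 hours and 8 minutes flight time → 11:33 UTC.
Kabul is UTC+4:30, so local arrival = 11:33 + 4:30 = 16:03 on Jan 16.
Layover = 20:28 − 16:03 = 4 hours 25 minutes.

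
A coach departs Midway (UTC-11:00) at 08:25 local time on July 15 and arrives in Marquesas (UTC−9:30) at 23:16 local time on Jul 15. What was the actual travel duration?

13 hours 21 minutes

Marquesas is 1:30 ahead of Midway.
Clock-face elapsed time (ignoring zones) is 14 hours 51 minutes.
Actual elapsed = 14 hours 51 minutes − 1:30 = 13 hours 21 minutes.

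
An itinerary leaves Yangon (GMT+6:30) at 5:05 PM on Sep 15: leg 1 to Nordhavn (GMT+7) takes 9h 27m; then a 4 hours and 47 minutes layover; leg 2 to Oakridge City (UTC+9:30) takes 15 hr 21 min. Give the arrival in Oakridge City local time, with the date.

Convert departure to UTC: 5:05 PM − 6:30 = 10:35 AM UTC on Sep 15.
Add 9 hours 27 minutes leg 1 → 8:02 PM UTC.
Add 4 hours 47 minutes layover in Nordhavn → 12:49 AM UTC (Sep 16).
Add 15 hours and 21 minutes leg 2 → 4:10 PM UTC.
Oakridge City is UTC+9:30, so local arrival = 4:10 PM + 9:30 = 1:40 AM on Sep 17.

1:40 AM on September 17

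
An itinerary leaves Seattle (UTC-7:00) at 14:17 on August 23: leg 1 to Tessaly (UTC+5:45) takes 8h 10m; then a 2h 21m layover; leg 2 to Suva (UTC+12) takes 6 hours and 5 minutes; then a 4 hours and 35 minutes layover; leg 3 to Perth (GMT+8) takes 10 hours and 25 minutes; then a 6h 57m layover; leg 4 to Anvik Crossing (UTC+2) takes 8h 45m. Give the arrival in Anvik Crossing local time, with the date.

22:35 on August 25

Convert departure to UTC: 14:17 + 7:00 = 21:17 UTC on Aug 23.
Add 8 hours and 10 minutes leg 1 → 05:27 UTC (Aug 24).
Add 2 hours 21 minutes layover in Tessaly → 07:48 UTC.
Add 6 hours and 5 minutes leg 2 → 13:53 UTC.
Add 4 hours 35 minutes layover in Suva → 18:28 UTC.
Add 10 hours 25 minutes leg 3 → 04:53 UTC (Aug 25).
Add 6 hours 57 minutes layover in Perth → 11:50 UTC.
Add 8 hours 45 minutes leg 4 → 20:35 UTC.
Anvik Crossing is UTC+2:00, so local arrival = 20:35 + 2:00 = 22:35 on Aug 25.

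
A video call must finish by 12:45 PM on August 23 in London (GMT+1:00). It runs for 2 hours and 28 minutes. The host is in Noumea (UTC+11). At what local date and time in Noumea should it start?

8:17 PM on August 23

Target end time in UTC: 12:45 PM − 1:00 = 11:45 AM on Aug 23.
Subtract 2 hours and 28 minutes → start 9:17 AM UTC on Aug 23.
Noumea is UTC+11:00: 9:17 AM + 11:00 = 8:17 PM on Aug 23.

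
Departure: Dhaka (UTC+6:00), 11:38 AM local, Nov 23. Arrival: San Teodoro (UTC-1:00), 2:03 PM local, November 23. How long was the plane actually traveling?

9 hours 25 minutes

San Teodoro is 7:00 behind Dhaka.
Clock-face elapsed time (ignoring zones) is 2 hours 25 minutes.
Actual elapsed = 2 hours 25 minutes + 7:00 = 9 hours 25 minutes.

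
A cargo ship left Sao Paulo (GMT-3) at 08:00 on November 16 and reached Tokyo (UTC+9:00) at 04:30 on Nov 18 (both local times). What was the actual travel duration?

Tokyo is 12:00 ahead of Sao Paulo.
Clock-face elapsed time (ignoring zones) is 44 hours 30 minutes.
Actual elapsed = 44 hours 30 minutes − 12:00 = 32 hours 30 minutes.

32 hours 30 minutes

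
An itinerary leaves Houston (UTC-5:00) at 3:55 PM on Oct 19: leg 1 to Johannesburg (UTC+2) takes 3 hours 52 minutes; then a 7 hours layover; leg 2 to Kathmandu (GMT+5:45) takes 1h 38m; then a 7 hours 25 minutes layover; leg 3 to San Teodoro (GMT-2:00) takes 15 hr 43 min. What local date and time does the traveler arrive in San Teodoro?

Convert departure to UTC: 3:55 PM + 5:00 = 8:55 PM UTC on Oct 19.
Add 3 hours and 52 minutes leg 1 → 12:47 AM UTC (Oct 20).
Add 7 hours layover in Johannesburg → 7:47 AM UTC.
Add 1 hour 38 minutes leg 2 → 9:25 AM UTC.
Add 7 hours and 25 minutes layover in Kathmandu → 4:50 PM UTC.
Add 15 hours and 43 minutes leg 3 → 8:33 AM UTC (Oct 21).
San Teodoro is UTC−2:00, so local arrival = 8:33 AM − 2:00 = 6:33 AM on Oct 21.

6:33 AM on October 21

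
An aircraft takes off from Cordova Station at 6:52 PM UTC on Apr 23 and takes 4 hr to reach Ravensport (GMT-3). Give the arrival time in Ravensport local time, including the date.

Departure is given in UTC: 6:52 PM on Apr 23.
Add 4 hours → 10:52 PM UTC.
Ravensport is UTC−3:00: 10:52 PM − 3:00 = 7:52 PM on Apr 23.

7:52 PM on April 23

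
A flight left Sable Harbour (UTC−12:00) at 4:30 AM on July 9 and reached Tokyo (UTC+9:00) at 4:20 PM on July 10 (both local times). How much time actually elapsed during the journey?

14 hours 50 minutes

Departure in UTC: 4:30 AM + 12:00 = 4:30 PM on Jul 9.
Arrival in UTC: 4:20 PM − 9:00 = 7:20 AM on Jul 10.
Elapsed = 7:20 AM − 4:30 PM (+1 day) = 14 hours 50 minutes.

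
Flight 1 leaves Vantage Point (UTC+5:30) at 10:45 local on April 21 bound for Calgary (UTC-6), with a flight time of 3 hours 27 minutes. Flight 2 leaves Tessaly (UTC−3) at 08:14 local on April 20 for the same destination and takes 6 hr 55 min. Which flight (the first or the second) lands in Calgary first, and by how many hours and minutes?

Flight 1 in UTC: 10:45 − 5:30 = 05:15 on Apr 21.
+3 hours 27 minutes → arrive 08:42 UTC on Apr 21.
Flight 2 in UTC: 08:14 + 3:00 = 11:14 on Apr 20.
+6 hours and 55 minutes → arrive 18:09 UTC on Apr 20.
Flight 2 lands earlier by 14 hours 33 minutes.

the second, by 14 hours 33 minutes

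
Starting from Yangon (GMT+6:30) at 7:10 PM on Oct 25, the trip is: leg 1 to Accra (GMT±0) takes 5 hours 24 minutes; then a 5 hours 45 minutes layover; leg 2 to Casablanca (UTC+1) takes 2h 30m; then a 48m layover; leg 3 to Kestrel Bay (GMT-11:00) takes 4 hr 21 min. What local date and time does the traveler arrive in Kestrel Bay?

Convert departure to UTC: 7:10 PM − 6:30 = 12:40 PM UTC on Oct 25.
Add 5 hours 24 minutes leg 1 → 6:04 PM UTC.
Add 5 hours 45 minutes layover in Accra → 11:49 PM UTC.
Add 2 hours and 30 minutes leg 2 → 2:19 AM UTC (Oct 26).
Add 48 minutes layover in Casablanca → 3:07 AM UTC.
Add 4 hours 21 minutes leg 3 → 7:28 AM UTC.
Kestrel Bay is UTC−11:00, so local arrival = 7:28 AM − 11:00 = 8:28 PM on Oct 25.

8:28 PM on October 25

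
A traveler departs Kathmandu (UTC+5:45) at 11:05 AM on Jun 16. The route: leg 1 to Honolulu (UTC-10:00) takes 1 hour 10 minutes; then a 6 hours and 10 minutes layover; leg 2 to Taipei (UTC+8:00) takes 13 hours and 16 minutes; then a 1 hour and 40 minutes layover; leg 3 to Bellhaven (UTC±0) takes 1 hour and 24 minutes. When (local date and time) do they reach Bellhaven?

5:00 AM on Jun 17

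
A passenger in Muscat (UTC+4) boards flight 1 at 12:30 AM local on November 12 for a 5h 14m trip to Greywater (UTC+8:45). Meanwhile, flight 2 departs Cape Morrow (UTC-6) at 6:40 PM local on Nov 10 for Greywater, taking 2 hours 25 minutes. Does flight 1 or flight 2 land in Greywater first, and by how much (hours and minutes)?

the second, by 22 hours 39 minutes

Flight 1 in UTC: 12:30 AM − 4:00 = 8:30 PM on Nov 11.
+5 hours and 14 minutes → arrive 1:44 AM UTC on Nov 12.
Flight 2 in UTC: 6:40 PM + 6:00 = 12:40 AM on Nov 11.
+2 hours 25 minutes → arrive 3:05 AM UTC on Nov 11.
Flight 2 lands earlier by 22 hours 39 minutes.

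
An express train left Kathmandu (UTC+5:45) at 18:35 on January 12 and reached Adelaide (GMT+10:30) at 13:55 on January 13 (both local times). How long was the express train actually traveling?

14 hours 35 minutes

Departure in UTC: 18:35 − 5:45 = 12:50 on Jan 12.
Arrival in UTC: 13:55 − 10:30 = 03:25 on Jan 13.
Elapsed = 03:25 − 12:50 (+1 day) = 14 hours 35 minutes.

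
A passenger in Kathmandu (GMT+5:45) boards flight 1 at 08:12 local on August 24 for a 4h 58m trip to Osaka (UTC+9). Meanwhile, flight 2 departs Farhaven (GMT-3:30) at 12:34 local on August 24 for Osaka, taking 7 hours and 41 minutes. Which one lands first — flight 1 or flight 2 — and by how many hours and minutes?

the first, by 16 hours 20 minutes

Flight 1 in UTC: 08:12 − 5:45 = 02:27 on Aug 24.
+4 hours 58 minutes → arrive 07:25 UTC on Aug 24.
Flight 2 in UTC: 12:34 + 3:30 = 16:04 on Aug 24.
+7 hours 41 minutes → arrive 23:45 UTC on Aug 24.
Flight 1 lands earlier by 16 hours 20 minutes.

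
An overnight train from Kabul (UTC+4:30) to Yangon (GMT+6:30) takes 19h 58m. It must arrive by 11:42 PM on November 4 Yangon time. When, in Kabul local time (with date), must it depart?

1:44 AM on Nov 4

Target arrival in UTC: 11:42 PM − 6:30 = 5:12 PM on Nov 4.
Subtract 19 hours and 58 minutes → departure 9:14 PM UTC on Nov 3.
Kabul is UTC+4:30: 9:14 PM + 4:30 = 1:44 AM on Nov 4.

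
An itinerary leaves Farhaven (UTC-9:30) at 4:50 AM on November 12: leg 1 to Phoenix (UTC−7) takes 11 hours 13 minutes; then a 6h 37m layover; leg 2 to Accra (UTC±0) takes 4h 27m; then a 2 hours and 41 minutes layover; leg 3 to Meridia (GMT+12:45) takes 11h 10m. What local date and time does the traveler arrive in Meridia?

Convert departure to UTC: 4:50 AM + 9:30 = 2:20 PM UTC on Nov 12.
Add 11 hours 13 minutes leg 1 → 1:33 AM UTC (Nov 13).
Add 6 hours and 37 minutes layover in Phoenix → 8:10 AM UTC.
Add 4 hours and 27 minutes leg 2 → 12:37 PM UTC.
Add 2 hours 41 minutes layover in Accra → 3:18 PM UTC.
Add 11 hours and 10 minutes leg 3 → 2:28 AM UTC (Nov 14).
Meridia is UTC+12:45, so local arrival = 2:28 AM + 12:45 = 3:13 PM on Nov 14.

3:13 PM on November 14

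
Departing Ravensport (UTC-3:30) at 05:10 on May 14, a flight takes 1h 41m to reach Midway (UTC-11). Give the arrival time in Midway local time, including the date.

Convert departure to UTC: 05:10 + 3:30 = 08:40 UTC on May 14.
Add 1 hour 41 minutes travel time → 10:21 UTC.
Midway is UTC−11:00, so local arrival = 10:21 − 11:00 = 23:21 on May 13.

23:21 on May 13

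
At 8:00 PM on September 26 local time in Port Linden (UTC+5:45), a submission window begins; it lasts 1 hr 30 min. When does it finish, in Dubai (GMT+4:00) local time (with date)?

Convert start to UTC: 8:00 PM − 5:45 = 2:15 PM UTC on Sep 26.
Add 1 hour and 30 minutes duration → 3:45 PM UTC.
Dubai is UTC+4:00, so local end time = 3:45 PM + 4:00 = 7:45 PM on Sep 26.

7:45 PM on September 26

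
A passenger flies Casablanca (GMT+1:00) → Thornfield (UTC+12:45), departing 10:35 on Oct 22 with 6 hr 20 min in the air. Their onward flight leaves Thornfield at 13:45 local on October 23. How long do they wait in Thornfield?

9 hours 5 minutes

Convert departure to UTC: 10:35 − 1:00 = 09:35 UTC on Oct 22.
Add 6 hours 20 minutes flight time → 15:55 UTC.
Thornfield is UTC+12:45, so local arrival = 15:55 + 12:45 = 04:40 on Oct 23.
Layover = 13:45 − 04:40 = 9 hours 5 minutes.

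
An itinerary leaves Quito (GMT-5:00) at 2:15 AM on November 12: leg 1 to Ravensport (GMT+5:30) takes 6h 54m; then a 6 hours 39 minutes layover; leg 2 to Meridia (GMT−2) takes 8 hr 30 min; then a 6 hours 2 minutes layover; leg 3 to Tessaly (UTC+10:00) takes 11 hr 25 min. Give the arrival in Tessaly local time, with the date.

Convert departure to UTC: 2:15 AM + 5:00 = 7:15 AM UTC on Nov 12.
Add 6 hours and 54 minutes leg 1 → 2:09 PM UTC.
Add 6 hours 39 minutes layover in Ravensport → 8:48 PM UTC.
Add 8 hours 30 minutes leg 2 → 5:18 AM UTC (Nov 13).
Add 6 hours 2 minutes layover in Meridia → 11:20 AM UTC.
Add 11 hours and 25 minutes leg 3 → 10:45 PM UTC.
Tessaly is UTC+10:00, so local arrival = 10:45 PM + 10:00 = 8:45 AM on Nov 14.

8:45 AM on Nov 14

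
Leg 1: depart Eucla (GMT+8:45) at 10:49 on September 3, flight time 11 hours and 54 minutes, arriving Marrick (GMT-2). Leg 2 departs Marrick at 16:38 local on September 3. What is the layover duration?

4 hours 40 minutes

Convert departure to UTC: 10:49 − 8:45 = 02:04 UTC on Sep 3.
Add 11 hours and 54 minutes flight time → 13:58 UTC.
Marrick is UTC−2:00, so local arrival = 13:58 − 2:00 = 11:58 on Sep 3.
Layover = 16:38 − 11:58 = 4 hours 40 minutes.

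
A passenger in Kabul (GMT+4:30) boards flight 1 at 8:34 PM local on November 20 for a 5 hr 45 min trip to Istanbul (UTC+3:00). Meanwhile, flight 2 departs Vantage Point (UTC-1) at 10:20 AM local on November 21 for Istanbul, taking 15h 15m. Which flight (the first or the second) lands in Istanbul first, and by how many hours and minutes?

the first, by 28 hours 46 minutes

Flight 1 in UTC: 8:34 PM − 4:30 = 4:04 PM on Nov 20.
+5 hours and 45 minutes → arrive 9:49 PM UTC on Nov 20.
Flight 2 in UTC: 10:20 AM + 1:00 = 11:20 AM on Nov 21.
+15 hours and 15 minutes → arrive 2:35 AM UTC on Nov 22.
Flight 1 lands earlier by 28 hours 46 minutes.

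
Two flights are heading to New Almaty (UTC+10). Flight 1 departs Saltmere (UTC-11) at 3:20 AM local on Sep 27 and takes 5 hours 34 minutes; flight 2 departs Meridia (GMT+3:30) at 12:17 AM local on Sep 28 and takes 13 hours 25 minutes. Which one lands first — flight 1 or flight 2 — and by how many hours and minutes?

Flight 1 in UTC: 3:20 AM + 11:00 = 2:20 PM on Sep 27.
+5 hours 34 minutes → arrive 7:54 PM UTC on Sep 27.
Flight 2 in UTC: 12:17 AM − 3:30 = 8:47 PM on Sep 27.
+13 hours and 25 minutes → arrive 10:12 AM UTC on Sep 28.
Flight 1 lands earlier by 14 hours 18 minutes.

the first, by 14 hours 18 minutes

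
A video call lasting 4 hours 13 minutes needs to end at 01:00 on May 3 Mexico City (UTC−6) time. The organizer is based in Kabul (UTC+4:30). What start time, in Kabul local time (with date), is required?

07:17 on May 3

Target end time in UTC: 01:00 + 6:00 = 07:00 on May 3.
Subtract 4 hours and 13 minutes → start 02:47 UTC on May 3.
Kabul is UTC+4:30: 02:47 + 4:30 = 07:17 on May 3.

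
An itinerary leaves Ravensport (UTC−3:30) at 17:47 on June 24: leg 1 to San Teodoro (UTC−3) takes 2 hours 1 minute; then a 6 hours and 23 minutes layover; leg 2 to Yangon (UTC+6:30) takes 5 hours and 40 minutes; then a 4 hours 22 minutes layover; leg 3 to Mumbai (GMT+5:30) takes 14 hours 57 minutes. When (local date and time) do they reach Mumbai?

12:10 on June 26

Convert departure to UTC: 17:47 + 3:30 = 21:17 UTC on Jun 24.
Add 2 hours 1 minute leg 1 → 23:18 UTC.
Add 6 hours and 23 minutes layover in San Teodoro → 05:41 UTC (Jun 25).
Add 5 hours and 40 minutes leg 2 → 11:21 UTC.
Add 4 hours and 22 minutes layover in Yangon → 15:43 UTC.
Add 14 hours 57 minutes leg 3 → 06:40 UTC (Jun 26).
Mumbai is UTC+5:30, so local arrival = 06:40 + 5:30 = 12:10 on Jun 26.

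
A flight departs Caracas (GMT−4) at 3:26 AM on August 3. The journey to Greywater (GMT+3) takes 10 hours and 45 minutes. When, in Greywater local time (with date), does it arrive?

9:11 PM on August 3

Convert departure to UTC: 3:26 AM + 4:00 = 7:26 AM UTC on Aug 3.
Add 10 hours and 45 minutes travel time → 6:11 PM UTC.
Greywater is UTC+3:00, so local arrival = 6:11 PM + 3:00 = 9:11 PM on Aug 3.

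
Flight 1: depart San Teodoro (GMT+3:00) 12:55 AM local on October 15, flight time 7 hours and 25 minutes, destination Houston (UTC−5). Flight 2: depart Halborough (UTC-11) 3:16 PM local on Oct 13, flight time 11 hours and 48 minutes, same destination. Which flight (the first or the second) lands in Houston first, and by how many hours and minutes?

the second, by 15 hours 16 minutes

Flight 1 in UTC: 12:55 AM − 3:00 = 9:55 PM on Oct 14.
+7 hours and 25 minutes → arrive 5:20 AM UTC on Oct 15.
Flight 2 in UTC: 3:16 PM + 11:00 = 2:16 AM on Oct 14.
+11 hours and 48 minutes → arrive 2:04 PM UTC on Oct 14.
Flight 2 lands earlier by 15 hours 16 minutes.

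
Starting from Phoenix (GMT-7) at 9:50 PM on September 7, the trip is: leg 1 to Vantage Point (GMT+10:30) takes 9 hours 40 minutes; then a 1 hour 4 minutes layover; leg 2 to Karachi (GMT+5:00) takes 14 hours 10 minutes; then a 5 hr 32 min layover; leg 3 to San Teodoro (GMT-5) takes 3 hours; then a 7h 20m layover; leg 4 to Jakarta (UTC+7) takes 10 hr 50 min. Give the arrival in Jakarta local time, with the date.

3:26 PM on September 10

Convert departure to UTC: 9:50 PM + 7:00 = 4:50 AM UTC on Sep 8.
Add 9 hours 40 minutes leg 1 → 2:30 PM UTC.
Add 1 hour 4 minutes layover in Vantage Point → 3:34 PM UTC.
Add 14 hours 10 minutes leg 2 → 5:44 AM UTC (Sep 9).
Add 5 hours and 32 minutes layover in Karachi → 11:16 AM UTC.
Add 3 hours leg 3 → 2:16 PM UTC.
Add 7 hours 20 minutes layover in San Teodoro → 9:36 PM UTC.
Add 10 hours 50 minutes leg 4 → 8:26 AM UTC (Sep 10).
Jakarta is UTC+7:00, so local arrival = 8:26 AM + 7:00 = 3:26 PM on Sep 10.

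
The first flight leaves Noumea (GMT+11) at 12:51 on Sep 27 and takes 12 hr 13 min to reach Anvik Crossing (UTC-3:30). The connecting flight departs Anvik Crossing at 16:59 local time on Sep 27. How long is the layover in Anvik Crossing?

6 hours 25 minutes

Convert departure to UTC: 12:51 − 11:00 = 01:51 UTC on Sep 27.
Add 12 hours and 13 minutes flight time → 14:04 UTC.
Anvik Crossing is UTC−3:30, so local arrival = 14:04 − 3:30 = 10:34 on Sep 27.
Layover = 16:59 − 10:34 = 6 hours 25 minutes.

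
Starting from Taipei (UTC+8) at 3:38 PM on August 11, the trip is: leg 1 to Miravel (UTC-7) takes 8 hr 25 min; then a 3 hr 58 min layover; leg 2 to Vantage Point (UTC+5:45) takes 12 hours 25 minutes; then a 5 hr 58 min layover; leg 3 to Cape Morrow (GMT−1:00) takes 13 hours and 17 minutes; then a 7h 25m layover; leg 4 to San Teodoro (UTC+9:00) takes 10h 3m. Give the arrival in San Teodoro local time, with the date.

Convert departure to UTC: 3:38 PM − 8:00 = 7:38 AM UTC on Aug 11.
Add 8 hours and 25 minutes leg 1 → 4:03 PM UTC.
Add 3 hours and 58 minutes layover in Miravel → 8:01 PM UTC.
Add 12 hours and 25 minutes leg 2 → 8:26 AM UTC (Aug 12).
Add 5 hours and 58 minutes layover in Vantage Point → 2:24 PM UTC.
Add 13 hours 17 minutes leg 3 → 3:41 AM UTC (Aug 13).
Add 7 hours 25 minutes layover in Cape Morrow → 11:06 AM UTC.
Add 10 hours 3 minutes leg 4 → 9:09 PM UTC.
San Teodoro is UTC+9:00, so local arrival = 9:09 PM + 9:00 = 6:09 AM on Aug 14.

6:09 AM on August 14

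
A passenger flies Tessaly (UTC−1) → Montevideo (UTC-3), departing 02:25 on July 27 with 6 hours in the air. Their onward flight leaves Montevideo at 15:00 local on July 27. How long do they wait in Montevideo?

8 hours 35 minutes

Convert departure to UTC: 02:25 + 1:00 = 03:25 UTC on Jul 27.
Add 6 hours flight time → 09:25 UTC.
Montevideo is UTC−3:00, so local arrival = 09:25 − 3:00 = 06:25 on Jul 27.
Layover = 15:00 − 06:25 = 8 hours 35 minutes.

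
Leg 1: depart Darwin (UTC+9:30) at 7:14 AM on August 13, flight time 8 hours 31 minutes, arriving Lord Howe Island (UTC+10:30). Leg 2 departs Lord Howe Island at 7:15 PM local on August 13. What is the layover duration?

2 hours 30 minutes

Convert departure to UTC: 7:14 AM − 9:30 = 9:44 PM UTC on Aug 12.
Add 8 hours 31 minutes flight time → 6:15 AM UTC (Aug 13).
Lord Howe Island is UTC+10:30, so local arrival = 6:15 AM + 10:30 = 4:45 PM on Aug 13.
Layover = 7:15 PM − 4:45 PM = 2 hours 30 minutes.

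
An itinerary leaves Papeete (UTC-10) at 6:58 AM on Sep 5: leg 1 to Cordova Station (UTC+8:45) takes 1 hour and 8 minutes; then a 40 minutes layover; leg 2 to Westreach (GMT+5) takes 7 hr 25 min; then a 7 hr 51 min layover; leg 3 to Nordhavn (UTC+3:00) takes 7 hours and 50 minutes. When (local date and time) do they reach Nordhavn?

Convert departure to UTC: 6:58 AM + 10:00 = 4:58 PM UTC on Sep 5.
Add 1 hour and 8 minutes leg 1 → 6:06 PM UTC.
Add 40 minutes layover in Cordova Station → 6:46 PM UTC.
Add 7 hours 25 minutes leg 2 → 2:11 AM UTC (Sep 6).
Add 7 hours 51 minutes layover in Westreach → 10:02 AM UTC.
Add 7 hours 50 minutes leg 3 → 5:52 PM UTC.
Nordhavn is UTC+3:00, so local arrival = 5:52 PM + 3:00 = 8:52 PM on Sep 6.

8:52 PM on September 6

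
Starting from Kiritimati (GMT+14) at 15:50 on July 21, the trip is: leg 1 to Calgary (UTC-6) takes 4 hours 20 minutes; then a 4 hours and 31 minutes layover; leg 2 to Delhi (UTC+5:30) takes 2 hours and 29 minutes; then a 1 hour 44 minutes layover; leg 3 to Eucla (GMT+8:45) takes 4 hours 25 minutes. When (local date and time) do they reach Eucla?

04:04 on July 22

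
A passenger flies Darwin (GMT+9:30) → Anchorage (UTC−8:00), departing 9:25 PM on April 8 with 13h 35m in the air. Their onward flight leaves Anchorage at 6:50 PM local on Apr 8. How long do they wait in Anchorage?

Convert departure to UTC: 9:25 PM − 9:30 = 11:55 AM UTC on Apr 8.
Add 13 hours and 35 minutes flight time → 1:30 AM UTC (Apr 9).
Anchorage is UTC−8:00, so local arrival = 1:30 AM − 8:00 = 5:30 PM on Apr 8.
Layover = 6:50 PM − 5:30 PM = 1 hour 20 minutes.

1 hour 20 minutes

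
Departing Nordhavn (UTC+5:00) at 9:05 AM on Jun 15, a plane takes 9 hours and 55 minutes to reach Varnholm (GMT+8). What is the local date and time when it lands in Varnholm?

10:00 PM on Jun 15

Convert departure to UTC: 9:05 AM − 5:00 = 4:05 AM UTC on Jun 15.
Add 9 hours 55 minutes travel time → 2:00 PM UTC.
Varnholm is UTC+8:00, so local arrival = 2:00 PM + 8:00 = 10:00 PM on Jun 15.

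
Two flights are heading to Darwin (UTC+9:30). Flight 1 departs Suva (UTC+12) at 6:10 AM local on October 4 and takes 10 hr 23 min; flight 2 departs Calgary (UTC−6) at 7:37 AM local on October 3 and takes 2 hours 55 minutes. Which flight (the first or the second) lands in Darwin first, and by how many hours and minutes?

the second, by 12 hours 1 minute

Flight 1 in UTC: 6:10 AM − 12:00 = 6:10 PM on Oct 3.
+10 hours 23 minutes → arrive 4:33 AM UTC on Oct 4.
Flight 2 in UTC: 7:37 AM + 6:00 = 1:37 PM on Oct 3.
+2 hours and 55 minutes → arrive 4:32 PM UTC on Oct 3.
Flight 2 lands earlier by 12 hours 1 minute.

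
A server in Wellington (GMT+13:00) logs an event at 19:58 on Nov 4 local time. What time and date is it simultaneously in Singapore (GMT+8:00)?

In UTC: 19:58 − 13:00 = 06:58 on Nov 4.
Singapore is UTC+8:00: 06:58 + 8:00 = 14:58 on Nov 4.

14:58 on November 4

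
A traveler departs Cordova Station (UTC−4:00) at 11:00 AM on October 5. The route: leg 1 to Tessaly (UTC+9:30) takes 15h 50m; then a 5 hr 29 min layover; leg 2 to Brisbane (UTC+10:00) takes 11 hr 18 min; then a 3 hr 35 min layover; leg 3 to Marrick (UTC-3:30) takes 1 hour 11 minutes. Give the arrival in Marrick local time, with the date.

12:53 AM on October 7

Convert departure to UTC: 11:00 AM + 4:00 = 3:00 PM UTC on Oct 5.
Add 15 hours 50 minutes leg 1 → 6:50 AM UTC (Oct 6).
Add 5 hours and 29 minutes layover in Tessaly → 12:19 PM UTC.
Add 11 hours and 18 minutes leg 2 → 11:37 PM UTC.
Add 3 hours and 35 minutes layover in Brisbane → 3:12 AM UTC (Oct 7).
Add 1 hour and 11 minutes leg 3 → 4:23 AM UTC.
Marrick is UTC−3:30, so local arrival = 4:23 AM − 3:30 = 12:53 AM on Oct 7.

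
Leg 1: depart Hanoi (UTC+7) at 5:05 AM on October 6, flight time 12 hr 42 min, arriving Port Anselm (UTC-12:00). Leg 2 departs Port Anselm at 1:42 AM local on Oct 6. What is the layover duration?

2 hours 55 minutes

Convert departure to UTC: 5:05 AM − 7:00 = 10:05 PM UTC on Oct 5.
Add 12 hours and 42 minutes flight time → 10:47 AM UTC (Oct 6).
Port Anselm is UTC−12:00, so local arrival = 10:47 AM − 12:00 = 10:47 PM on Oct 5.
Layover = 1:42 AM − 10:47 PM (+1 day) = 2 hours 55 minutes.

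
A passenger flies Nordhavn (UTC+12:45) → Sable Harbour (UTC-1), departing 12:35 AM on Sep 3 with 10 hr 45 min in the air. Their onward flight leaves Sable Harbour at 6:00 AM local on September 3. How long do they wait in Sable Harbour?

8 hours 25 minutes

Convert departure to UTC: 12:35 AM − 12:45 = 11:50 AM UTC on Sep 2.
Add 10 hours and 45 minutes flight time → 10:35 PM UTC.
Sable Harbour is UTC−1:00, so local arrival = 10:35 PM − 1:00 = 9:35 PM on Sep 2.
Layover = 6:00 AM − 9:35 PM (+1 day) = 8 hours 25 minutes.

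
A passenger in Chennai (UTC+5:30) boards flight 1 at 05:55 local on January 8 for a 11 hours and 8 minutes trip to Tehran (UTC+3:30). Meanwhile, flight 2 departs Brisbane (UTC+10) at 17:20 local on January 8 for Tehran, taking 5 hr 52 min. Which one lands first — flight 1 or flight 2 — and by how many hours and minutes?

Flight 1 in UTC: 05:55 − 5:30 = 00:25 on Jan 8.
+11 hours and 8 minutes → arrive 11:33 UTC on Jan 8.
Flight 2 in UTC: 17:20 − 10:00 = 07:20 on Jan 8.
+5 hours 52 minutes → arrive 13:12 UTC on Jan 8.
Flight 1 lands earlier by 1 hour 39 minutes.

the first, by 1 hour 39 minutes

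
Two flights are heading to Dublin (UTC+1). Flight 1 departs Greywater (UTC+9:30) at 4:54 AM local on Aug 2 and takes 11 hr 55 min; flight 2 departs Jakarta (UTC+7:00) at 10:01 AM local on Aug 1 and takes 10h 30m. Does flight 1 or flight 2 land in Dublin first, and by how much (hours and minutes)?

Flight 1 in UTC: 4:54 AM − 9:30 = 7:24 PM on Aug 1.
+11 hours and 55 minutes → arrive 7:19 AM UTC on Aug 2.
Flight 2 in UTC: 10:01 AM − 7:00 = 3:01 AM on Aug 1.
+10 hours and 30 minutes → arrive 1:31 PM UTC on Aug 1.
Flight 2 lands earlier by 17 hours 48 minutes.

the second, by 17 hours 48 minutes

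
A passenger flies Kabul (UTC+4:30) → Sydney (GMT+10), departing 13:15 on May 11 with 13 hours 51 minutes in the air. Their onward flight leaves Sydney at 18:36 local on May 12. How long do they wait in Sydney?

Convert departure to UTC: 13:15 − 4:30 = 08:45 UTC on May 11.
Add 13 hours and 51 minutes flight time → 22:36 UTC.
Sydney is UTC+10:00, so local arrival = 22:36 + 10:00 = 08:36 on May 12.
Layover = 18:36 − 08:36 = 10 hours.

10 hours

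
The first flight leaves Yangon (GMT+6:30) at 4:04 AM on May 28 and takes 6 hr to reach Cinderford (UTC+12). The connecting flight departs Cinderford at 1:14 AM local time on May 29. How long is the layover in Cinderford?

9 hours 40 minutes

Convert departure to UTC: 4:04 AM − 6:30 = 9:34 PM UTC on May 27.
Add 6 hours flight time → 3:34 AM UTC (May 28).
Cinderford is UTC+12:00, so local arrival = 3:34 AM + 12:00 = 3:34 PM on May 28.
Layover = 1:14 AM − 3:34 PM (+1 day) = 9 hours 40 minutes.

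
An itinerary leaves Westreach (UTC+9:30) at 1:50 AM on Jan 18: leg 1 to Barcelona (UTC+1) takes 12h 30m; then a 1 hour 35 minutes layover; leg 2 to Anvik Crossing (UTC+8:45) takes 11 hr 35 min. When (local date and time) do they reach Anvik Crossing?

2:45 AM on January 19

Convert departure to UTC: 1:50 AM − 9:30 = 4:20 PM UTC on Jan 17.
Add 12 hours and 30 minutes leg 1 → 4:50 AM UTC (Jan 18).
Add 1 hour 35 minutes layover in Barcelona → 6:25 AM UTC.
Add 11 hours and 35 minutes leg 2 → 6:00 PM UTC.
Anvik Crossing is UTC+8:45, so local arrival = 6:00 PM + 8:45 = 2:45 AM on Jan 19.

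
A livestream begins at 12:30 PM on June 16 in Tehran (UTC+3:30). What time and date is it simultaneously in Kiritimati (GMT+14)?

In UTC: 12:30 PM − 3:30 = 9:00 AM on Jun 16.
Kiritimati is UTC+14:00: 9:00 AM + 14:00 = 11:00 PM on Jun 16.

11:00 PM on June 16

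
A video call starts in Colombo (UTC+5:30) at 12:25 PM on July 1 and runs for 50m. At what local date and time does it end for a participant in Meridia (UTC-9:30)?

Convert start to UTC: 12:25 PM − 5:30 = 6:55 AM UTC on Jul 1.
Add 50 minutes duration → 7:45 AM UTC.
Meridia is UTC−9:30, so local end time = 7:45 AM − 9:30 = 10:15 PM on Jun 30.

10:15 PM on June 30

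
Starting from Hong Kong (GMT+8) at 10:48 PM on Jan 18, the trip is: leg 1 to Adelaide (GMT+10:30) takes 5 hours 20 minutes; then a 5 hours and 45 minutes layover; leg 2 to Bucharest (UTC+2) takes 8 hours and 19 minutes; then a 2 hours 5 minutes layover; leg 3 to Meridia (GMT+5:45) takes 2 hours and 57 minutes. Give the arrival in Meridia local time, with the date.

8:59 PM on Jan 19

Convert departure to UTC: 10:48 PM − 8:00 = 2:48 PM UTC on Jan 18.
Add 5 hours 20 minutes leg 1 → 8:08 PM UTC.
Add 5 hours 45 minutes layover in Adelaide → 1:53 AM UTC (Jan 19).
Add 8 hours and 19 minutes leg 2 → 10:12 AM UTC.
Add 2 hours and 5 minutes layover in Bucharest → 12:17 PM UTC.
Add 2 hours and 57 minutes leg 3 → 3:14 PM UTC.
Meridia is UTC+5:45, so local arrival = 3:14 PM + 5:45 = 8:59 PM on Jan 19.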